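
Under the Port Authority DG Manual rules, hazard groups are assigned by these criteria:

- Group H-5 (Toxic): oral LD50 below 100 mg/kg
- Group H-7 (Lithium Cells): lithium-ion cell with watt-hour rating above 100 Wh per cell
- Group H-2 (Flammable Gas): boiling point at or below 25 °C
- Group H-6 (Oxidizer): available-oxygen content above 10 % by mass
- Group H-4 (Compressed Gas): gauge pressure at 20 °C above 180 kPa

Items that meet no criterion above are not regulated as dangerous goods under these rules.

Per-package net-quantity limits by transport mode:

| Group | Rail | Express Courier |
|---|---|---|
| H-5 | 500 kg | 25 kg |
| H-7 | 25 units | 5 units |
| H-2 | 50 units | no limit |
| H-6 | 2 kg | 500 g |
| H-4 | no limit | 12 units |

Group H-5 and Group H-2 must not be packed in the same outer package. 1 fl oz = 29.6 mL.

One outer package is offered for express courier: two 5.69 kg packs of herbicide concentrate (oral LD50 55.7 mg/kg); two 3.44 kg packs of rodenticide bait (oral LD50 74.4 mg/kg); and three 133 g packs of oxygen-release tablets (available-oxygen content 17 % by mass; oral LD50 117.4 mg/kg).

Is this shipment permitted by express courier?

Yes

With oral LD50 55.7 mg/kg (< 100 mg/kg), the herbicide concentrate falls in Group H-5.
Oral LD50 74.4 mg/kg meets the Group H-5 criterion (Toxic), so the rodenticide bait is Group H-5.
The oxygen-release tablets have available-oxygen content 17 % by mass, which is > 10 % by mass, so they are Group H-6 (Oxidizer).
Group H-5 net quantity: (two 5.69 kg packs = 11.38 kg) + (two 3.44 kg packs = 6.88 kg) = 18.26 kg.
That is within the Group H-5 express courier limit of 25 kg.
Group H-6 quantity: three 133 g packs = 399 g.
399 g is within the express courier limit of 500 g for Group H-6.
The segregation rule (Group H-5 with Group H-2) does not apply to Group H-5 with Group H-6.
Every hazard group is within its express courier limit and no segregation rule is violated.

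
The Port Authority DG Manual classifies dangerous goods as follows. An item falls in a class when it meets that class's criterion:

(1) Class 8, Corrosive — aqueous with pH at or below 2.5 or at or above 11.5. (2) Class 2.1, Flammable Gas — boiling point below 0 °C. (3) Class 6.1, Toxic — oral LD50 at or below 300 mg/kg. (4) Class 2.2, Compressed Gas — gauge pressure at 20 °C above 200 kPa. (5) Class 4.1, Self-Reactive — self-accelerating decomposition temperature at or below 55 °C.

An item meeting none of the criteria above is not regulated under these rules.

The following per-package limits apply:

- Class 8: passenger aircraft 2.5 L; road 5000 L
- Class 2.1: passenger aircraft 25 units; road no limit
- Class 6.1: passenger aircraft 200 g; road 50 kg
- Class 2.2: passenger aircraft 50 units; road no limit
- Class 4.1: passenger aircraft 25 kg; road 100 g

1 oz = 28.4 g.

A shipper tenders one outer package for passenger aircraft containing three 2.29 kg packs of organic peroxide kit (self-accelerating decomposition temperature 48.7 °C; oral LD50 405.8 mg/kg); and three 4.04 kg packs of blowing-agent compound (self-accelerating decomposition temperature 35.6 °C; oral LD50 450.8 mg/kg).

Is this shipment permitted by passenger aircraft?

Yes

Self-accelerating decomposition temperature 48.7 °C meets the Class 4.1 criterion (Self-Reactive), so the organic peroxide kit is Class 4.1.
Blowing-agent compound: self-accelerating decomposition temperature 35.6 °C ≤ 55 °C → Class 4.1 (Self-Reactive).
Class 4.1 net quantity: (three 2.29 kg packs = 6.87 kg) + (three 4.04 kg packs = 12.12 kg) = 18.99 kg.
18.99 kg ≤ 25 kg (passenger aircraft limit, Class 4.1) — within limit.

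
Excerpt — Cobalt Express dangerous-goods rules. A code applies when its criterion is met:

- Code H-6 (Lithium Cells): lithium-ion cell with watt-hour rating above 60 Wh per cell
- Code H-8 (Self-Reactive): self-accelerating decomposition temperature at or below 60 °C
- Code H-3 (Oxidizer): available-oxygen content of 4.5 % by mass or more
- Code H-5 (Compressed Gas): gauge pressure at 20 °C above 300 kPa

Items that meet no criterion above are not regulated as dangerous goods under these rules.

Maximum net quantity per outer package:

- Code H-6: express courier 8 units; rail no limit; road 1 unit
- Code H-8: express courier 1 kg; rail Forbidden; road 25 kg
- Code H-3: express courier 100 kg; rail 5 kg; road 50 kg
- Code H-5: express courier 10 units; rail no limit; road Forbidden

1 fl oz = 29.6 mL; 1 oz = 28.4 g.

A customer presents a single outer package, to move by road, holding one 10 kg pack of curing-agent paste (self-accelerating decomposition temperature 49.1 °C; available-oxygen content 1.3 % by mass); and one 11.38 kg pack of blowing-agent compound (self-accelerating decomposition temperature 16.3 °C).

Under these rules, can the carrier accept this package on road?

The curing-agent paste has self-accelerating decomposition temperature 49.1 °C, which is ≤ 60 °C, so it is Code H-8 (Self-Reactive).
The blowing-agent compound has self-accelerating decomposition temperature 16.3 °C, which is ≤ 60 °C, so it is Code H-8 (Self-Reactive).
Code H-8 net quantity: 10 kg + 11.38 kg = 21.38 kg.
21.38 kg ≤ 25 kg (road limit, Code H-8) — within limit.

Yes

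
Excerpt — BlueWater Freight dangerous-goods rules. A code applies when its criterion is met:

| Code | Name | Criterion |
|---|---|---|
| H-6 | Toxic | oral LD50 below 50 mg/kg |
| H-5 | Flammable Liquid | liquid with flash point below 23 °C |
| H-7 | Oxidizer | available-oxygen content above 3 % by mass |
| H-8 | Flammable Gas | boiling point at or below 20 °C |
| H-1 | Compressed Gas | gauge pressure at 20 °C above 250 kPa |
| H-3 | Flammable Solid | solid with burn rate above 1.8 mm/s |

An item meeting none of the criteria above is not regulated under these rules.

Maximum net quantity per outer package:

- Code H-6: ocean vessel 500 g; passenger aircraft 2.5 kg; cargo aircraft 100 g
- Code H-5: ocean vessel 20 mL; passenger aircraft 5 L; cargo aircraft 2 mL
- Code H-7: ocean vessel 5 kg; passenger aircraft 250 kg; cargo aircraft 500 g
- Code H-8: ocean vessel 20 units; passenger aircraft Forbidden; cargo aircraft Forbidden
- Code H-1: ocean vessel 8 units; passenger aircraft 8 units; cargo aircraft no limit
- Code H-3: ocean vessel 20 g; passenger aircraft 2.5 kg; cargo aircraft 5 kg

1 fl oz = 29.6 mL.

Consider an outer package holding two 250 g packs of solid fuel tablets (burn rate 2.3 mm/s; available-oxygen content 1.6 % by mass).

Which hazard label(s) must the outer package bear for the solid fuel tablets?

Code H-3

Solid fuel tablets: burn rate 2.3 mm/s > 1.8 mm/s → Code H-3 (Flammable Solid).
Only the Code H-3 label is required.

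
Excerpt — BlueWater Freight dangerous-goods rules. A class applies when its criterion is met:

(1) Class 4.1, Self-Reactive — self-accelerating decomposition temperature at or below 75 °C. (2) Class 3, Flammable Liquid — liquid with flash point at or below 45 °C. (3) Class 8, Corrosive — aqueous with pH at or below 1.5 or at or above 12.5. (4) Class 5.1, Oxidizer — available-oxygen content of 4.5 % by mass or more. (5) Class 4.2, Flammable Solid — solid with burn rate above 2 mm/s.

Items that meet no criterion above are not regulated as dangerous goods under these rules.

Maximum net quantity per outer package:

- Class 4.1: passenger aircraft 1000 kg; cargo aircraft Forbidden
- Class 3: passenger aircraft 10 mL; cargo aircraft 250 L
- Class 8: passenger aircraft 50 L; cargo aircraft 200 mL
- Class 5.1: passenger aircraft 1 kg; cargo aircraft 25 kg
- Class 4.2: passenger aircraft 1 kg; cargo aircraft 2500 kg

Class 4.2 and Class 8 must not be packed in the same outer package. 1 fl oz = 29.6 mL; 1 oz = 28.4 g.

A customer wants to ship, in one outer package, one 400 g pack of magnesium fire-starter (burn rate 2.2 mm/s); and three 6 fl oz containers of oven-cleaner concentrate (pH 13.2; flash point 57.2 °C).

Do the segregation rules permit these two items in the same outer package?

No

With burn rate 2.2 mm/s (> 2 mm/s), the magnesium fire-starter falls in Class 4.2.
pH 13.2 meets the Class 8 criterion (Corrosive), so the oven-cleaner concentrate is Class 8.
Class 4.2 and Class 8 may not share an outer package.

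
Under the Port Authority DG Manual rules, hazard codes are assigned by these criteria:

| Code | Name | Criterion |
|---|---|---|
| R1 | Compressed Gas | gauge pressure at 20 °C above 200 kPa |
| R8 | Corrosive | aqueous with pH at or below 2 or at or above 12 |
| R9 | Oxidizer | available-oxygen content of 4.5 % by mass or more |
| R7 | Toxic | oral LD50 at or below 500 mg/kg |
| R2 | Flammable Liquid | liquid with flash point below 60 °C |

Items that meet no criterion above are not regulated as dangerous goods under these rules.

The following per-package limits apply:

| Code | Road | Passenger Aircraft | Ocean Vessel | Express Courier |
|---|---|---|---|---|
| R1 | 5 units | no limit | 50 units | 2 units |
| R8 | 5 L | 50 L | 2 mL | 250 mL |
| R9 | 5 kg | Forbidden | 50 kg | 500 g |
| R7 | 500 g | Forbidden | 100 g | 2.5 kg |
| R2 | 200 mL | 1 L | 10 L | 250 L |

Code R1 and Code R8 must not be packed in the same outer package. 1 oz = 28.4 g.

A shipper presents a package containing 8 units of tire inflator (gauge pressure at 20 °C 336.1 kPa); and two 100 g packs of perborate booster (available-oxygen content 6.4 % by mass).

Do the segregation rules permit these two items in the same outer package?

Yes

With gauge pressure at 20 °C 336.1 kPa (> 200 kPa), the tire inflator falls in Code R1.
Available-oxygen content 6.4 % by mass meets the Code R9 criterion (Oxidizer), so the perborate booster is Code R9.
No segregation rule bars Code R1 with Code R9.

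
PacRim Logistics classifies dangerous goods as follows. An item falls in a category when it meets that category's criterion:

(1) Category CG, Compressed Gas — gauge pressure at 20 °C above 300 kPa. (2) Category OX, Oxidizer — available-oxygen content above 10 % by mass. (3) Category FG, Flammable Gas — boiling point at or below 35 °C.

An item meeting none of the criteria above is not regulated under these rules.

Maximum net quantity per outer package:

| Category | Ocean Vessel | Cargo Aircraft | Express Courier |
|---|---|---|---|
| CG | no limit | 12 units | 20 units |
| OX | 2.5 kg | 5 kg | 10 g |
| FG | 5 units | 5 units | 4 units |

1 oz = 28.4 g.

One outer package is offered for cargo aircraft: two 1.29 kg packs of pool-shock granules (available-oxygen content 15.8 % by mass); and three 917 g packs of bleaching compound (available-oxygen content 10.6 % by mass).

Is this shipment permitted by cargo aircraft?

With available-oxygen content 15.8 % by mass (> 10 % by mass), the pool-shock granules fall in Category OX.
The bleaching compound has available-oxygen content 10.6 % by mass, which is > 10 % by mass, so it is Category OX (Oxidizer).
Total Category OX: (two 1.29 kg packs = 2.58 kg) + (three 917 g packs = 2.751 kg) = 5.331 kg.
5.331 kg > 5 kg (cargo aircraft limit, Category OX) — over the limit.

No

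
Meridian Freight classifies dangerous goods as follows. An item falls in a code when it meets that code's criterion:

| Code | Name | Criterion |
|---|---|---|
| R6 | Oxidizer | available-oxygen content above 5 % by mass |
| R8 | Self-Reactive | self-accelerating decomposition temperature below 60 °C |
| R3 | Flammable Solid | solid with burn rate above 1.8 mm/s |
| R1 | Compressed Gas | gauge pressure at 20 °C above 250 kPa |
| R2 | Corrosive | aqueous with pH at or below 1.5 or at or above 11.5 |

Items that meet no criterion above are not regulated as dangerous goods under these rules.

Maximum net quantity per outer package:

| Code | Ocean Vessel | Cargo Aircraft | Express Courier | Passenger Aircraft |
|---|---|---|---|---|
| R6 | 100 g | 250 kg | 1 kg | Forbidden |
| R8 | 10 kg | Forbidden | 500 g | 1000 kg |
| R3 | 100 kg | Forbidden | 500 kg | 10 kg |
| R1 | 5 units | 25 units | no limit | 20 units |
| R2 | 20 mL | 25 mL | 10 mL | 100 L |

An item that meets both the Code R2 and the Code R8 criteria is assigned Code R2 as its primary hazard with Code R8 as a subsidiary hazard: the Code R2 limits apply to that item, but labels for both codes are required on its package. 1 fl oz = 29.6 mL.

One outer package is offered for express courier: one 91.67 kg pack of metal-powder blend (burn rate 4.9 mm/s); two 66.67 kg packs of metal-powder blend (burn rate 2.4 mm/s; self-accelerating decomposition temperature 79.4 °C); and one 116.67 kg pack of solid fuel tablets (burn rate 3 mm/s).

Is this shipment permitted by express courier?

Yes

Metal-powder blend: burn rate 4.9 mm/s > 1.8 mm/s → Code R3 (Flammable Solid).
With burn rate 2.4 mm/s (> 1.8 mm/s), the metal-powder blend falls in Code R3.
Burn rate 3 mm/s meets the Code R3 criterion (Flammable Solid), so the solid fuel tablets are Code R3.
Total Code R3: 91.67 kg + (two 66.67 kg packs = 133.34 kg) + 116.67 kg = 341.68 kg.
That is within the Code R3 express courier limit of 500 kg.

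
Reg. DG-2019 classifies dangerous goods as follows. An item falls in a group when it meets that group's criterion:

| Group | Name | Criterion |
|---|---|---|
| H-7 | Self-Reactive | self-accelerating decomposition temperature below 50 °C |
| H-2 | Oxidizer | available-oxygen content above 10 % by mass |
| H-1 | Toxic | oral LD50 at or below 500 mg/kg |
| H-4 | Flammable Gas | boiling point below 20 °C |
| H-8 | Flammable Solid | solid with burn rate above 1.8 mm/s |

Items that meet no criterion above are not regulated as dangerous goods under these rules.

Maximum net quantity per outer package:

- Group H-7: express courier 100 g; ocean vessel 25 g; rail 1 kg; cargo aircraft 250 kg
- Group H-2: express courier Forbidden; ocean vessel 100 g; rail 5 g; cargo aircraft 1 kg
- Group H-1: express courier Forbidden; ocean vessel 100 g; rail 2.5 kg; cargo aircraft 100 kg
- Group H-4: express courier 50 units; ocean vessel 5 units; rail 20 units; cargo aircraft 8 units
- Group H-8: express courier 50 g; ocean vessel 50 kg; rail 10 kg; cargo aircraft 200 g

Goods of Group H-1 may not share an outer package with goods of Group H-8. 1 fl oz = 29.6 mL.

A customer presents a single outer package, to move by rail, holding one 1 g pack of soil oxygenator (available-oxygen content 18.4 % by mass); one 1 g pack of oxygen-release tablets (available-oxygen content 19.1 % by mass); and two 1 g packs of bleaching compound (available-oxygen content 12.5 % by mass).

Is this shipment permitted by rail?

Yes

Available-oxygen content 18.4 % by mass meets the Group H-2 criterion (Oxidizer), so the soil oxygenator is Group H-2.
With available-oxygen content 19.1 % by mass (> 10 % by mass), the oxygen-release tablets fall in Group H-2.
Bleaching compound: available-oxygen content 12.5 % by mass > 10 % by mass → Group H-2 (Oxidizer).
Total Group H-2: 1 g + 1 g + (two 1 g packs = 2 g) = 4 g.
4 g ≤ 5 g (rail limit, Group H-2) — within limit.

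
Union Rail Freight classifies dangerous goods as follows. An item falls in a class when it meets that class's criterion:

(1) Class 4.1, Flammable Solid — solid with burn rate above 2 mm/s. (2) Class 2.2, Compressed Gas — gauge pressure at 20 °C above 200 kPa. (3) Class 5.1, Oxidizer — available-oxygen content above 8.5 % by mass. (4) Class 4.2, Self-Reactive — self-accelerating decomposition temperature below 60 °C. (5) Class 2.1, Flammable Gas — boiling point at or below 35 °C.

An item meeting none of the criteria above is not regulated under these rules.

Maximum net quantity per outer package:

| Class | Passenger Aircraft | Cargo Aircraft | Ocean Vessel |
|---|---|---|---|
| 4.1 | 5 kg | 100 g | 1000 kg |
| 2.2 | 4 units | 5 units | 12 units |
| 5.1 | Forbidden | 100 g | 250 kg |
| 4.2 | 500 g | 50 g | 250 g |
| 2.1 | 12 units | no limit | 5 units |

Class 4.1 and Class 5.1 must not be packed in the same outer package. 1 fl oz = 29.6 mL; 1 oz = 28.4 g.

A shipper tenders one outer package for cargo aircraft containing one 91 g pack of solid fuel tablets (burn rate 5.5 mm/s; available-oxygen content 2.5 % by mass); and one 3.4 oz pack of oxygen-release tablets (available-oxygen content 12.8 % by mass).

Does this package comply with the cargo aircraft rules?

With burn rate 5.5 mm/s (> 2 mm/s), the solid fuel tablets fall in Class 4.1.
Available-oxygen content 12.8 % by mass meets the Class 5.1 criterion (Oxidizer), so the oxygen-release tablets are Class 5.1.
Class 4.1 quantity: 91 g.
91 g is within the cargo aircraft limit of 100 g for Class 4.1.
Class 5.1 quantity: one 3.4 oz pack = 96.56 g.
96.56 g is within the cargo aircraft limit of 100 g for Class 5.1.
Class 4.1 and Class 5.1 may not share an outer package.

No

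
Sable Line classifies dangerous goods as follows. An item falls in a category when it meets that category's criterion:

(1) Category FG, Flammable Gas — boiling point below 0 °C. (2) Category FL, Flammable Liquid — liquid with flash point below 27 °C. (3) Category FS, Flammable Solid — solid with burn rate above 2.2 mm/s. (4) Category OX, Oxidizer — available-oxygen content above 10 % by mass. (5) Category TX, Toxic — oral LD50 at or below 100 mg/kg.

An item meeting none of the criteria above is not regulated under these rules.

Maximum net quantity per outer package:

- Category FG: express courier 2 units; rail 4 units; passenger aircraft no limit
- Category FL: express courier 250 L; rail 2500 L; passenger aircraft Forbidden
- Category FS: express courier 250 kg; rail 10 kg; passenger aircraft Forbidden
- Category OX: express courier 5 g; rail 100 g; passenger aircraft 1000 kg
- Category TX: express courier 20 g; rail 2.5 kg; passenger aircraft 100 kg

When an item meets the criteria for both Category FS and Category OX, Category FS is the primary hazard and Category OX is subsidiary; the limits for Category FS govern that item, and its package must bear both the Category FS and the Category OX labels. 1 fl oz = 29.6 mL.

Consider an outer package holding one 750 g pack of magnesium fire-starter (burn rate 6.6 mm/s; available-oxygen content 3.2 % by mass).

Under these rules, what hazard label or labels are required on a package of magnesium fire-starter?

Category FS

Magnesium fire-starter: burn rate 6.6 mm/s > 2.2 mm/s → Category FS (Flammable Solid).
Only the Category FS label is required.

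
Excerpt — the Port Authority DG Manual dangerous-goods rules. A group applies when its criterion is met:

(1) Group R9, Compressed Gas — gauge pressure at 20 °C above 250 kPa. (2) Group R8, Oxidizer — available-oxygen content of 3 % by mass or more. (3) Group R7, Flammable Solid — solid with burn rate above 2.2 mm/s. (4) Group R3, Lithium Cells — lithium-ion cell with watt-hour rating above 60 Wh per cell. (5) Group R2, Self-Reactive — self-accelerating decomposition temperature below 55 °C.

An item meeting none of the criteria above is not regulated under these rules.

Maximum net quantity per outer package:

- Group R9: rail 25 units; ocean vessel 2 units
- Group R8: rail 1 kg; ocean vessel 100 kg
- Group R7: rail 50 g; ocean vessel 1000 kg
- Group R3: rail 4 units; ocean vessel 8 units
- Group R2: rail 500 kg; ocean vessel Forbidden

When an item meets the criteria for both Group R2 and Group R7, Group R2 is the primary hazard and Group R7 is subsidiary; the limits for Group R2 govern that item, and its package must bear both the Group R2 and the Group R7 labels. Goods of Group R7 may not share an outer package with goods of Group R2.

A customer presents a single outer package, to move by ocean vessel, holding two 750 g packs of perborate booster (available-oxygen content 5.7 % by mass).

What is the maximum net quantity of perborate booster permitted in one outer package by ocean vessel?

100 kg

Perborate booster: available-oxygen content 5.7 % by mass ≥ 3 % by mass → Group R8 (Oxidizer).
The ocean vessel limit for Group R8 is 100 kg.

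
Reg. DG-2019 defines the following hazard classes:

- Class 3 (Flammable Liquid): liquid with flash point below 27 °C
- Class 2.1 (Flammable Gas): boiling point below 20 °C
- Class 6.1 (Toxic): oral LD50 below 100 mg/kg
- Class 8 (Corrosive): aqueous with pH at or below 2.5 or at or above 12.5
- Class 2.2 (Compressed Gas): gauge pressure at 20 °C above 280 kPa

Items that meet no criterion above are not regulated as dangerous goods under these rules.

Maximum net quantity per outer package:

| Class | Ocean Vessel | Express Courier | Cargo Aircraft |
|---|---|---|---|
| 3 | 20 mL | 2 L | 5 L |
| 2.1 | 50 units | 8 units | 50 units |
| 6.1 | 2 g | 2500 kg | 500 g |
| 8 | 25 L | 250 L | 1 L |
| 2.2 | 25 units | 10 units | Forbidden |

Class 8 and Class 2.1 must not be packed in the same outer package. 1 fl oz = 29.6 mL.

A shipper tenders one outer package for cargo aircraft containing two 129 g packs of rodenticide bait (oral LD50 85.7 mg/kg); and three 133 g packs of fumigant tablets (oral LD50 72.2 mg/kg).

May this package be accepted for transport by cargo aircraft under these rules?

The rodenticide bait has oral LD50 85.7 mg/kg, which is < 100 mg/kg, so it is Class 6.1 (Toxic).
Oral LD50 72.2 mg/kg meets the Class 6.1 criterion (Toxic), so the fumigant tablets are Class 6.1.
Class 6.1 net quantity: (two 129 g packs = 258 g) + (three 133 g packs = 399 g) = 657 g.
That exceeds the Class 6.1 cargo aircraft limit of 500 g.

No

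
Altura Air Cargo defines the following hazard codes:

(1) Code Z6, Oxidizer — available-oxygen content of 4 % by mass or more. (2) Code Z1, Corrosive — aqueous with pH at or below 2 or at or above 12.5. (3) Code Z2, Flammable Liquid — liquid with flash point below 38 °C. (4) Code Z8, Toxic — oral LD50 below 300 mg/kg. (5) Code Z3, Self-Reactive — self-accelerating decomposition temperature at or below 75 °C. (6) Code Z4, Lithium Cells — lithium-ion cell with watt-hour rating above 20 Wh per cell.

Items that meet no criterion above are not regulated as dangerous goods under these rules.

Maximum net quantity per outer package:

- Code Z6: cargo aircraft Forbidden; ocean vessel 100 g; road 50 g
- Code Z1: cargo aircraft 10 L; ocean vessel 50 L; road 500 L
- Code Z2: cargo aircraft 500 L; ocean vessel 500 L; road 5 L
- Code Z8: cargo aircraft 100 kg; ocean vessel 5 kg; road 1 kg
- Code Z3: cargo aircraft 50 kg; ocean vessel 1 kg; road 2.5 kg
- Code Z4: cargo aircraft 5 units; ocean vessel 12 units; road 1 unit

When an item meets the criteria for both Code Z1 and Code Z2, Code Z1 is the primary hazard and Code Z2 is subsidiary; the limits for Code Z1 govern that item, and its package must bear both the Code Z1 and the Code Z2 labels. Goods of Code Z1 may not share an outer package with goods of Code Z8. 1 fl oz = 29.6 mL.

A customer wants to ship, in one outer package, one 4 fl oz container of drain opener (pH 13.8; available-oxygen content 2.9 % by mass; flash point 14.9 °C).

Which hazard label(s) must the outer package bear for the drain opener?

Drain opener: pH 13.8 ≥ 12.5 → Code Z1 (Corrosive).
Flash point 14.9 °C meets the Code Z2 criterion (Flammable Liquid), so the drain opener is Code Z2.
By the precedence rule Code Z1 is primary and Code Z2 is subsidiary, and that rule requires both labels on the package.

Code Z1 and Z2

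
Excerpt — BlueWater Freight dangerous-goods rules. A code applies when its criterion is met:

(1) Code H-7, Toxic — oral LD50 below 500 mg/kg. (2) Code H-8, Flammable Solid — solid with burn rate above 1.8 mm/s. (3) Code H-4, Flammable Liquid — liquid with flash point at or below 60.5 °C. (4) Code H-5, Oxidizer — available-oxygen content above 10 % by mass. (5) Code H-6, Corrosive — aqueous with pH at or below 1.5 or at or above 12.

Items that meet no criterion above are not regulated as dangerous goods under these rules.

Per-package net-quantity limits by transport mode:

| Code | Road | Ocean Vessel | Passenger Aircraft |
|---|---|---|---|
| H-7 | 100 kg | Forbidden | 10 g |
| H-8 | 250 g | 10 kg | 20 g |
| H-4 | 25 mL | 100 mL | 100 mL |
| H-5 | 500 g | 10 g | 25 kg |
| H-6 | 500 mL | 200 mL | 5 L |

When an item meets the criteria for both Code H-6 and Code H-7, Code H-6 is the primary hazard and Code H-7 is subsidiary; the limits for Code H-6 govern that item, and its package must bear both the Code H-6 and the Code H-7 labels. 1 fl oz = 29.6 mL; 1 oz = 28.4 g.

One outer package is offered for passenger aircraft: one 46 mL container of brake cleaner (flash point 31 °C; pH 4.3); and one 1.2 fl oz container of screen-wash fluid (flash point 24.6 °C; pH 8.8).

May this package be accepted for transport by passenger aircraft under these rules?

With flash point 31 °C (≤ 60.5 °C), the brake cleaner falls in Code H-4.
Flash point 24.6 °C meets the Code H-4 criterion (Flammable Liquid), so the screen-wash fluid is Code H-4.
Code H-4 net quantity: 46 mL + (one 1.2 fl oz container = 35.52 mL) = 81.52 mL.
81.52 mL ≤ 100 mL (passenger aircraft limit, Code H-4) — within limit.

Yes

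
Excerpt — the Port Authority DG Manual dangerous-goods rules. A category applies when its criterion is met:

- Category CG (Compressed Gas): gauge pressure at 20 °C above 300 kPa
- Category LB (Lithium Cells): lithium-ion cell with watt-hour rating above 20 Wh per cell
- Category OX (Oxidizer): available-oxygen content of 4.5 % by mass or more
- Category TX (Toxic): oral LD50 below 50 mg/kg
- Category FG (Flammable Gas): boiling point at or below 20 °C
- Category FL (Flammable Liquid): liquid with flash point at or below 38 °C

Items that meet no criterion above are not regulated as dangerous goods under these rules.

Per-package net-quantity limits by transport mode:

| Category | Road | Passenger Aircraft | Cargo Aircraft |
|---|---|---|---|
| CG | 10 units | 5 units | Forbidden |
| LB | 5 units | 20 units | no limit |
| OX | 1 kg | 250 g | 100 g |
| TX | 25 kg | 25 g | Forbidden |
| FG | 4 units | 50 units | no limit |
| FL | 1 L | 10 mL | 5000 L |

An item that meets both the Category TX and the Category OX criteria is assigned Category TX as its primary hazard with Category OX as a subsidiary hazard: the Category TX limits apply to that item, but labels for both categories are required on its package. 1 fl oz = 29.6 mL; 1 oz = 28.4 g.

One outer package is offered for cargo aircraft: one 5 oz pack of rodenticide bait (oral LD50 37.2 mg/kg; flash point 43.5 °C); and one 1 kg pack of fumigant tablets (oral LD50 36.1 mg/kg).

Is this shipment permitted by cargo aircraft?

Oral LD50 37.2 mg/kg meets the Category TX criterion (Toxic), so the rodenticide bait is Category TX.
Oral LD50 36.1 mg/kg meets the Category TX criterion (Toxic), so the fumigant tablets are Category TX.
Total Category TX: (one 5 oz pack = 142 g) + 1 kg = 1.142 kg.
Category TX is Forbidden by cargo aircraft.

No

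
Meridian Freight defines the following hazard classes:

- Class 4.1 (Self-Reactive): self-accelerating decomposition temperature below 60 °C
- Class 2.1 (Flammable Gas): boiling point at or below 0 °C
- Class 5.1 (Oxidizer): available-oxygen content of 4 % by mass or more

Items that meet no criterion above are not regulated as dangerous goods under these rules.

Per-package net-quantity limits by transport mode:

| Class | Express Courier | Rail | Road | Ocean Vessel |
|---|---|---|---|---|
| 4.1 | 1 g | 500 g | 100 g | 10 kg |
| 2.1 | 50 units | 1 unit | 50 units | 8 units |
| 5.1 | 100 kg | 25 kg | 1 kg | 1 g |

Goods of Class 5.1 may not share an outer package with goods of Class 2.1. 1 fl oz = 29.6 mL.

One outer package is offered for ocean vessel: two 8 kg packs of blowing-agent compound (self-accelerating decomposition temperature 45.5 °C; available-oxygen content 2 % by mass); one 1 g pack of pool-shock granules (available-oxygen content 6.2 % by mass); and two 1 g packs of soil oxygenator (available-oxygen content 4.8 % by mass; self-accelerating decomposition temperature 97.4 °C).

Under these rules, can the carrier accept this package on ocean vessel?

The blowing-agent compound has self-accelerating decomposition temperature 45.5 °C, which is < 60 °C, so it is Class 4.1 (Self-Reactive).
Available-oxygen content 6.2 % by mass meets the Class 5.1 criterion (Oxidizer), so the pool-shock granules are Class 5.1.
The soil oxygenator has available-oxygen content 4.8 % by mass, which is ≥ 4 % by mass, so it is Class 5.1 (Oxidizer).
Class 5.1 net quantity: 1 g + (two 1 g packs = 2 g) = 3 g.
That exceeds the Class 5.1 ocean vessel limit of 1 g.
Class 4.1 quantity: two 8 kg packs = 16 kg.
16 kg > 10 kg (ocean vessel limit, Class 4.1) — over the limit.
The segregation rule (Class 5.1 with Class 2.1) does not apply to Class 5.1 with Class 4.1.

No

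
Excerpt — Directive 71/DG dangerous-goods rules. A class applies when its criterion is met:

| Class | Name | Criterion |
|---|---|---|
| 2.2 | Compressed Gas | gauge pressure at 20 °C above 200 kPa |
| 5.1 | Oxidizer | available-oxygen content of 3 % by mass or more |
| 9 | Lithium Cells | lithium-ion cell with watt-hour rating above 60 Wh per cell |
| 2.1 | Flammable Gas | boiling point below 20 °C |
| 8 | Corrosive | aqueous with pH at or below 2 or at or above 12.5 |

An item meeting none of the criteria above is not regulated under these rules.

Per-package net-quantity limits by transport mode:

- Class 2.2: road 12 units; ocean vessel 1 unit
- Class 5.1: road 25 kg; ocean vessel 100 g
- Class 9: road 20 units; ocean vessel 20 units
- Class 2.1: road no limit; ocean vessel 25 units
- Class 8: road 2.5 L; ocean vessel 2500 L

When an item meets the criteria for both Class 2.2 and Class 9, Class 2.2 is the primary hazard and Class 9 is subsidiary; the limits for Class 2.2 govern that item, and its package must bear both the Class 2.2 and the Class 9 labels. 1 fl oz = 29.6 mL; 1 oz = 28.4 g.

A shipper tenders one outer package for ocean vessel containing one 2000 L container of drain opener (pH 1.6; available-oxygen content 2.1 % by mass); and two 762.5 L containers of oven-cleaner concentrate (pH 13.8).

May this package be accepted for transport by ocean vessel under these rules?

No

The drain opener has pH 1.6, which is ≤ 2, so it is Class 8 (Corrosive).
The oven-cleaner concentrate has pH 13.8, which is ≥ 12.5, so it is Class 8 (Corrosive).
Total Class 8: 2000 L + (two 762.5 L containers = 1525 L) = 3525 L.
3525 L exceeds the ocean vessel limit of 2500 L for Class 8.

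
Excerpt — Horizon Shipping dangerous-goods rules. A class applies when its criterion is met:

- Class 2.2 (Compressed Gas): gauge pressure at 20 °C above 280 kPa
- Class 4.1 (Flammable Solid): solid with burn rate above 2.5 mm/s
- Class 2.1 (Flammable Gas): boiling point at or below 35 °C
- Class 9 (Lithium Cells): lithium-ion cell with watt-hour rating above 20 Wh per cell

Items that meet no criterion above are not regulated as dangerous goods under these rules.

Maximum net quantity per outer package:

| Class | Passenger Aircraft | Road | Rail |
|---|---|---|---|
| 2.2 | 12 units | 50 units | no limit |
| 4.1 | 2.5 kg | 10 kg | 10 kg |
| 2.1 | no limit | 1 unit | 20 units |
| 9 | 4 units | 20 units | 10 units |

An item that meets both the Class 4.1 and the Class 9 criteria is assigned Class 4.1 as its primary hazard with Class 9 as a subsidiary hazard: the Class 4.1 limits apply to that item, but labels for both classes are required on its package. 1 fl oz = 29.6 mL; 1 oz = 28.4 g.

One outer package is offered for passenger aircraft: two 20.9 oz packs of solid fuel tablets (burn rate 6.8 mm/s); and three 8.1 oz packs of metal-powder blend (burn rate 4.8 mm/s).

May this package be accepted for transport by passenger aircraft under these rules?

With burn rate 6.8 mm/s (> 2.5 mm/s), the solid fuel tablets fall in Class 4.1.
Metal-powder blend: burn rate 4.8 mm/s > 2.5 mm/s → Class 4.1 (Flammable Solid).
Class 4.1 net quantity: (two 20.9 oz packs = 1187.12 g) + (three 8.1 oz packs = 690.12 g) = 1877.24 g.
1877.24 g ≤ 2.5 kg (passenger aircraft limit, Class 4.1) — within limit.

Yes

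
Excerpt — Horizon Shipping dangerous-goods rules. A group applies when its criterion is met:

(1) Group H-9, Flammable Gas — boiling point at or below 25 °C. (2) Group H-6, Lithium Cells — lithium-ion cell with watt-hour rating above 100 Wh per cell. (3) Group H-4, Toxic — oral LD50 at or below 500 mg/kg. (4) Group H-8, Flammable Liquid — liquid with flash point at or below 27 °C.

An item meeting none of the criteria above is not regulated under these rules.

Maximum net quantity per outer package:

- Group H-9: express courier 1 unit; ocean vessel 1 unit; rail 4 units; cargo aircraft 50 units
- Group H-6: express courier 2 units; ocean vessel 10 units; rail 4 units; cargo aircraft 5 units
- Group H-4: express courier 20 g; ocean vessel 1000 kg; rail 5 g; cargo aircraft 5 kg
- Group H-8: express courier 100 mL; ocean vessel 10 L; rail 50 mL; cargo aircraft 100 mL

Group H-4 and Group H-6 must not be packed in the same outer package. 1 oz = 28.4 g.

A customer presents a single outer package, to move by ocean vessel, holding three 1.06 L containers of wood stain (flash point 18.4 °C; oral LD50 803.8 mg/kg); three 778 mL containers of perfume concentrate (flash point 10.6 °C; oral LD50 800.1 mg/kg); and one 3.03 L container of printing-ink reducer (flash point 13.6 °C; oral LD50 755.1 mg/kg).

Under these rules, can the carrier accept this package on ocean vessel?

Yes

Wood stain: flash point 18.4 °C ≤ 27 °C → Group H-8 (Flammable Liquid).
With flash point 10.6 °C (≤ 27 °C), the perfume concentrate falls in Group H-8.
The printing-ink reducer has flash point 13.6 °C, which is ≤ 27 °C, so it is Group H-8 (Flammable Liquid).
Total Group H-8: (three 1.06 L containers = 3.18 L) + (three 778 mL containers = 2.334 L) + 3.03 L = 8.544 L.
8.544 L is within the ocean vessel limit of 10 L for Group H-8.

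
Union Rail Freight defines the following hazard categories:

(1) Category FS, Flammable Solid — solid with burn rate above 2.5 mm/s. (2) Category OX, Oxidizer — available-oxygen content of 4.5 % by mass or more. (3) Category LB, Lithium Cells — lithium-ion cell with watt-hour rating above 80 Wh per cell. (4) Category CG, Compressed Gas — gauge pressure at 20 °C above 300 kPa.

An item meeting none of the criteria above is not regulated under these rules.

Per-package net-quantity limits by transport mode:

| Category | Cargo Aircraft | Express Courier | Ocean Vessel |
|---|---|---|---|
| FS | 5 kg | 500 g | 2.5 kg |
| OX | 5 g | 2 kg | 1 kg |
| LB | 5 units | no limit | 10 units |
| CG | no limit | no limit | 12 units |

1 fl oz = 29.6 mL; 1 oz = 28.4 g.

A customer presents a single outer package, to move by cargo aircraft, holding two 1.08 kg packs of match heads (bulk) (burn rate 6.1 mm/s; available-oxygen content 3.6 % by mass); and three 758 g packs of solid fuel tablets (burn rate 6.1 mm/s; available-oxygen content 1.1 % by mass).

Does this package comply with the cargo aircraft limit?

With burn rate 6.1 mm/s (> 2.5 mm/s), the match heads (bulk) fall in Category FS.
Burn rate 6.1 mm/s meets the Category FS criterion (Flammable Solid), so the solid fuel tablets are Category FS.
Category FS net quantity: (two 1.08 kg packs = 2.16 kg) + (three 758 g packs = 2.274 kg) = 4.434 kg.
That is within the Category FS cargo aircraft limit of 5 kg.

Yes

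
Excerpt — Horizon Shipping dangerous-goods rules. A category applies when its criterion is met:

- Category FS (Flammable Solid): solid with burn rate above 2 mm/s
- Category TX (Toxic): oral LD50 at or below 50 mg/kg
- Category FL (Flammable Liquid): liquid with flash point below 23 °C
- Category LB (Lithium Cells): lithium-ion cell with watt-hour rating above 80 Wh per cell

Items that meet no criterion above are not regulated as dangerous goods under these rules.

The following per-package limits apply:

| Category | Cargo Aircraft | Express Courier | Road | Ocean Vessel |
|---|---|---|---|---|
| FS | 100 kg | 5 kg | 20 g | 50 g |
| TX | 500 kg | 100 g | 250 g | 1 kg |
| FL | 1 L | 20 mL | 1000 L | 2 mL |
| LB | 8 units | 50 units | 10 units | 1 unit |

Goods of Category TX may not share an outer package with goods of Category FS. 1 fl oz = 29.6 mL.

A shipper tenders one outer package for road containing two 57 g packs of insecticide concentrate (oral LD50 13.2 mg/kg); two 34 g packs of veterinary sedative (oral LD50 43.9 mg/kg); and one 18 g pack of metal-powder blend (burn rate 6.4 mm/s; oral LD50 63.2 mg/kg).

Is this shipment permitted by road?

With oral LD50 13.2 mg/kg (≤ 50 mg/kg), the insecticide concentrate falls in Category TX.
The veterinary sedative has oral LD50 43.9 mg/kg, which is ≤ 50 mg/kg, so it is Category TX (Toxic).
With burn rate 6.4 mm/s (> 2 mm/s), the metal-powder blend falls in Category FS.
Total Category TX: (two 57 g packs = 114 g) + (two 34 g packs = 68 g) = 182 g.
That is within the Category TX road limit of 250 g.
Category FS quantity: 18 g.
That is within the Category FS road limit of 20 g.
Category TX and Category FS may not share an outer package.

No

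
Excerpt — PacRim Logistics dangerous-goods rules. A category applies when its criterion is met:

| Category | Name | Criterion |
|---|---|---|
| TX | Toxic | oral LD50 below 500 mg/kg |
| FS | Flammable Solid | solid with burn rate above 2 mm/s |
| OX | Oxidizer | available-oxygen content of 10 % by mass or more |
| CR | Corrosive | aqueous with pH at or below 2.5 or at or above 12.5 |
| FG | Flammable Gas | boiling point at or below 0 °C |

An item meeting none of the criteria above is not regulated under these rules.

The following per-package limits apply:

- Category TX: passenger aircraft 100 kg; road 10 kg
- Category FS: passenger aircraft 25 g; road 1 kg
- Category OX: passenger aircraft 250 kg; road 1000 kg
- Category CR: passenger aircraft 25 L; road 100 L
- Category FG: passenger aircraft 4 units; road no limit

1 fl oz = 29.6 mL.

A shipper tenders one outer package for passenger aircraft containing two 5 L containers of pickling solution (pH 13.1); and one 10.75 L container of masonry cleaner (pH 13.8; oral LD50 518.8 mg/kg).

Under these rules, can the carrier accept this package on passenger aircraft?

With pH 13.1 (≥ 12.5), the pickling solution falls in Category CR.
Masonry cleaner: pH 13.8 ≥ 12.5 → Category CR (Corrosive).
Category CR net quantity: (two 5 L containers = 10 L) + 10.75 L = 20.75 L.
20.75 L ≤ 25 L (passenger aircraft limit, Category CR) — within limit.

Yes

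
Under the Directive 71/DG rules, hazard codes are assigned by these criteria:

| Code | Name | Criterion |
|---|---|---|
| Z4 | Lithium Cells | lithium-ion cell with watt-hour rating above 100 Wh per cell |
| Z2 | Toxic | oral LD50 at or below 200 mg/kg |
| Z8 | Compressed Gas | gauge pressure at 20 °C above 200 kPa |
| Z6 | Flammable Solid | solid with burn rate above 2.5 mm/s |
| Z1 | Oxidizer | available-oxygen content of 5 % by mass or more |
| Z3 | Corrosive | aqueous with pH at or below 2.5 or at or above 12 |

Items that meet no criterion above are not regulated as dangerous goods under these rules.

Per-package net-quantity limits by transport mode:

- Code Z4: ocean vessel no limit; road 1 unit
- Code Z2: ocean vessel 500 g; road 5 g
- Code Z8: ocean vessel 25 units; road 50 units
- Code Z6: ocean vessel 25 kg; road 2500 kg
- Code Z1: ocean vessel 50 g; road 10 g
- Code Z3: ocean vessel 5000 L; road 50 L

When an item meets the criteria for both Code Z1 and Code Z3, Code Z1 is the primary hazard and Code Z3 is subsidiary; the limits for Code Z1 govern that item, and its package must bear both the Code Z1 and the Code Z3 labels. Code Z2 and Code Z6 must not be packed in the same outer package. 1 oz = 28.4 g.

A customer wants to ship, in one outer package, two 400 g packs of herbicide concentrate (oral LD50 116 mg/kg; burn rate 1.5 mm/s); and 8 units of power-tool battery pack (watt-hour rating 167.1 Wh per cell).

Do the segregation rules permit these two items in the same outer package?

With oral LD50 116 mg/kg (≤ 200 mg/kg), the herbicide concentrate falls in Code Z2.
Watt-hour rating 167.1 Wh per cell meets the Code Z4 criterion (Lithium Cells), so the power-tool battery pack is Code Z4.
No segregation rule bars Code Z2 with Code Z4.

Yes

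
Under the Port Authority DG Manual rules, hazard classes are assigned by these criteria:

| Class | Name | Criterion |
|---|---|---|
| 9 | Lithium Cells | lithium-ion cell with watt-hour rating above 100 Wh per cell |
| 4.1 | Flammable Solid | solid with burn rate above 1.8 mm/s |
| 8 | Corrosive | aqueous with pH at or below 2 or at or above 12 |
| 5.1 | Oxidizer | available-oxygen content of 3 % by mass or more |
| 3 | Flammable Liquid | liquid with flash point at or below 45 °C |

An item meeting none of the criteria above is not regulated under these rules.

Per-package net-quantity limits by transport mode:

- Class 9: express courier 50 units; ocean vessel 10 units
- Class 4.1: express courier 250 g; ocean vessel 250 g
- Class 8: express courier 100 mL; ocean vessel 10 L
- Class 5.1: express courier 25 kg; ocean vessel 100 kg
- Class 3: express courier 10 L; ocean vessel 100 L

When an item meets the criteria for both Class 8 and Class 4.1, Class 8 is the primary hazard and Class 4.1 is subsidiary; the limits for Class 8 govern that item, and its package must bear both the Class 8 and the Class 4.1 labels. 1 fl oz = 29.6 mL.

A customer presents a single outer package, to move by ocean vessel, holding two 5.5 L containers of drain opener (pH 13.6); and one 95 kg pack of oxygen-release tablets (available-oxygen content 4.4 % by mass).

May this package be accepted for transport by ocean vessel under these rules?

No

pH 13.6 meets the Class 8 criterion (Corrosive), so the drain opener is Class 8.
Oxygen-release tablets: available-oxygen content 4.4 % by mass ≥ 3 % by mass → Class 5.1 (Oxidizer).
Class 8 quantity: two 5.5 L containers = 11 L.
11 L > 10 L (ocean vessel limit, Class 8) — over the limit.
Class 5.1 quantity: 95 kg.
That is within the Class 5.1 ocean vessel limit of 100 kg.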